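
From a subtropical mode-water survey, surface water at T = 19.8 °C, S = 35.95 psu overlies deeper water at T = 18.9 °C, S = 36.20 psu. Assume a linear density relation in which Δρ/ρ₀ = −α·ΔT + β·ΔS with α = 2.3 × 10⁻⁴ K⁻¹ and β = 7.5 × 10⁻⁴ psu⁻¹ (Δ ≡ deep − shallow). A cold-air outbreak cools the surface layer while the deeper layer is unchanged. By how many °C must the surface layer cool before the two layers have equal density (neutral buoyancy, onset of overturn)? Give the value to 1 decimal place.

Neutral buoyancy requires Δρ = 0, i.e. −α(T_deep − T_surf′) + β(S_deep − S_surf) = 0.
T_surf′ = T_deep − (β/α)·ΔS = 18.9 − (7.5 × 10⁻⁴/2.3 × 10⁻⁴)·(+0.25) = 18.085 °C.
Cooling required: 19.8 − (18.085) = 1.715 °C.

1.7 °C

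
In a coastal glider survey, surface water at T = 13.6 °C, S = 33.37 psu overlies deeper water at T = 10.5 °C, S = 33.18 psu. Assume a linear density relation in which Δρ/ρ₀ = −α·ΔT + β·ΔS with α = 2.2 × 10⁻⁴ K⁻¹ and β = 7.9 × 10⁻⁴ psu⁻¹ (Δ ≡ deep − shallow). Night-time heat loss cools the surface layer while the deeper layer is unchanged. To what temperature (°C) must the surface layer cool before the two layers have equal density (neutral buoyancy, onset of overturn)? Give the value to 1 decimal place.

11.2 °C

Neutral buoyancy requires Δρ = 0, i.e. −α(T_deep − T_surf′) + β(S_deep − S_surf) = 0.
T_surf′ = T_deep − (β/α)·ΔS = 10.5 − (7.9 × 10⁻⁴/2.2 × 10⁻⁴)·(-0.19) = 11.182 °C.
Cooling required: 13.6 − (11.182) = 2.418 °C.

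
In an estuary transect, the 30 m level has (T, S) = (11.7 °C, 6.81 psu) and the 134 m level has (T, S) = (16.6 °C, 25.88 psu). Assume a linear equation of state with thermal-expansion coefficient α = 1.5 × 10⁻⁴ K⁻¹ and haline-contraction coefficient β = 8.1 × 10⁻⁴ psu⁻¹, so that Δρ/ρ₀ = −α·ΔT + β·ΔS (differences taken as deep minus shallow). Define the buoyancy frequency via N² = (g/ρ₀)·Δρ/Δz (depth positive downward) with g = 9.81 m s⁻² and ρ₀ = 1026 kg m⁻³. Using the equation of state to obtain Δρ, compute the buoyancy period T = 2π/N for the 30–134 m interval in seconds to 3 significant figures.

ΔT = +4.9 K, ΔS = +19.07 psu (deep − shallow).
Δρ/ρ₀ = −αΔT + βΔS = -7.35 × 10⁻⁴ + 0.0154467 = 0.0147117, so Δρ ≈ 15.09 kg m⁻³.
N² = (g/ρ₀)·Δρ/Δz = g·(Δρ/ρ₀)/Δz = 9.81 × 0.0147117 / 104 = 1.3877 × 10⁻³ s⁻².
N = √(1.3877 × 10⁻³) = 0.037252 rad s⁻¹ → T = 2π/N = 168.67 s ≈ 169 s.

169 s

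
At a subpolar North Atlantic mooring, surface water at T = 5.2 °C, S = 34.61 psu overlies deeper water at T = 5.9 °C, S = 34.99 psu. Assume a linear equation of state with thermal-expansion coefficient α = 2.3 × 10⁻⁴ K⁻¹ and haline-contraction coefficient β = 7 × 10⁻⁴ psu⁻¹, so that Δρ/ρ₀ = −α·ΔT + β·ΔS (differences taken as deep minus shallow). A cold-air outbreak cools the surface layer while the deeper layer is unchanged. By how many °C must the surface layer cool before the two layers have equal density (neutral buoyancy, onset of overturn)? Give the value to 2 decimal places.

Neutral buoyancy requires Δρ = 0, i.e. −α(T_deep − T_surf′) + β(S_deep − S_surf) = 0.
T_surf′ = T_deep − (β/α)·ΔS = 5.9 − (7 × 10⁻⁴/2.3 × 10⁻⁴)·(+0.38) = 4.7435 °C.
Cooling required: 5.2 − (4.7435) = 0.4565 °C.

0.46 °C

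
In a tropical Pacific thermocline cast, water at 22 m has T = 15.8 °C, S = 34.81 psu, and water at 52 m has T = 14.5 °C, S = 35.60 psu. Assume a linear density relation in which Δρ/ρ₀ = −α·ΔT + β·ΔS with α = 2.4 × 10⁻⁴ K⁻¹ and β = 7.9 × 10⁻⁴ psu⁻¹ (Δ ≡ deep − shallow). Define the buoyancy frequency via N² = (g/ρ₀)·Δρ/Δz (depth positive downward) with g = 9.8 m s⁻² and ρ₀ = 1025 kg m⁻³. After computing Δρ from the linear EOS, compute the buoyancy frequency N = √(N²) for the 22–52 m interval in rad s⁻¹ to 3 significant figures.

ΔT = -1.3 K, ΔS = +0.79 psu (deep − shallow).
Δρ/ρ₀ = −αΔT + βΔS = 3.12 × 10⁻⁴ + 6.241 × 10⁻⁴ = 9.361 × 10⁻⁴, so Δρ ≈ 0.9595 kg m⁻³.
N² = (g/ρ₀)·Δρ/Δz = g·(Δρ/ρ₀)/Δz = 9.8 × 9.361 × 10⁻⁴ / 30 = 3.0579 × 10⁻⁴ s⁻².
N = √(3.0579 × 10⁻⁴) = 0.017487 rad s⁻¹ ≈ 0.0175 rad s⁻¹.

0.0175 rad s⁻¹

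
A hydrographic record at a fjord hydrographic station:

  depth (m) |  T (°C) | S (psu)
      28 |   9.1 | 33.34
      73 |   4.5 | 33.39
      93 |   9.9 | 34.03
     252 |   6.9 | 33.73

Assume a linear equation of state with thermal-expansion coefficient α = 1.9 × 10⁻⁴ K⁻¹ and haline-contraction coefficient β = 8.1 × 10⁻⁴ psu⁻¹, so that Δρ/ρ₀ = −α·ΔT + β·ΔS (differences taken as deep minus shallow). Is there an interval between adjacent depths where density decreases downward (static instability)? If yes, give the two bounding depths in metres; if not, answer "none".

73–93 m

Evaluate Δρ/ρ₀ = −αΔT + βΔS across each adjacent pair:
  28–73 m: −αΔT+βΔS = −(1.9 × 10⁻⁴)(-4.6)+(8.1 × 10⁻⁴)(+0.05) = 9.1 × 10⁻⁴ → stable
  73–93 m: −αΔT+βΔS = −(1.9 × 10⁻⁴)(+5.4)+(8.1 × 10⁻⁴)(+0.64) = -5.1 × 10⁻⁴ → UNSTABLE
  93–252 m: −αΔT+βΔS = −(1.9 × 10⁻⁴)(-3.0)+(8.1 × 10⁻⁴)(-0.30) = 3.3 × 10⁻⁴ → stable
The 73–93 m interval has Δρ < 0: lighter water underlies denser water.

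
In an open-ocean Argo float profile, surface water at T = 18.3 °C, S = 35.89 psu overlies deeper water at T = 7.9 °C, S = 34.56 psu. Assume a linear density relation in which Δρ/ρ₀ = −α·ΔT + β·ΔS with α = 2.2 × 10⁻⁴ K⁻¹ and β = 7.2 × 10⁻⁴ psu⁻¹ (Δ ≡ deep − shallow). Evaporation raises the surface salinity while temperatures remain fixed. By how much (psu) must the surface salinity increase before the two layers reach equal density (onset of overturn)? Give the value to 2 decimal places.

1.85 psu

Neutral buoyancy requires −α(T_deep − T_surf) + β(S_deep − S_surf′) = 0.
S_surf′ = S_deep − (α/β)·ΔT = 34.56 − (2.2 × 10⁻⁴/7.2 × 10⁻⁴)·(-10.4) = 37.7378 psu.
Increase required: 37.7378 − 35.89 = 1.8478 psu.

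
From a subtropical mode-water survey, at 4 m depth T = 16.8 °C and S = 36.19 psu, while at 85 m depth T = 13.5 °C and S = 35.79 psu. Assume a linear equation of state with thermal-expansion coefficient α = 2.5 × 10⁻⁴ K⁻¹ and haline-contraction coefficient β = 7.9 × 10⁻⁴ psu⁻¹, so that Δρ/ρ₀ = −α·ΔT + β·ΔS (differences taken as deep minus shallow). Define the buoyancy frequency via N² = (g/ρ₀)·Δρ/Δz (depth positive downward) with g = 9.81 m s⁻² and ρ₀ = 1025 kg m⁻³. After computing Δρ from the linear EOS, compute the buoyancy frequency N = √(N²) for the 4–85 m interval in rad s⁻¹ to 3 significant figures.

ΔT = -3.3 K, ΔS = -0.40 psu (deep − shallow).
Δρ/ρ₀ = −αΔT + βΔS = 8.25 × 10⁻⁴ − 3.16 × 10⁻⁴ = 5.09 × 10⁻⁴, so Δρ ≈ 0.5217 kg m⁻³.
N² = (g/ρ₀)·Δρ/Δz = g·(Δρ/ρ₀)/Δz = 9.81 × 5.09 × 10⁻⁴ / 81 = 6.1646 × 10⁻⁵ s⁻².
N = √(6.1646 × 10⁻⁵) = 7.8515 × 10⁻³ rad s⁻¹ ≈ 7.85 × 10⁻³ rad s⁻¹.

7.85 × 10⁻³ rad s⁻¹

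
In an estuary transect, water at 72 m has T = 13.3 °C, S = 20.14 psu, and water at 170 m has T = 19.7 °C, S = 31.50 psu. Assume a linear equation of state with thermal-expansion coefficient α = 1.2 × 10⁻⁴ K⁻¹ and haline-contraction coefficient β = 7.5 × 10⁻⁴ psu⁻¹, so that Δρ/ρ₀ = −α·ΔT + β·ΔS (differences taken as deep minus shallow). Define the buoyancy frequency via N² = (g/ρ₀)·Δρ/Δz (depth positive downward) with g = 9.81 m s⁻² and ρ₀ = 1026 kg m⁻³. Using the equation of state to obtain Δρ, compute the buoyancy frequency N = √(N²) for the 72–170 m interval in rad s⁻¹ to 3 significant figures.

ΔT = +6.4 K, ΔS = +11.36 psu (deep − shallow).
Δρ/ρ₀ = −αΔT + βΔS = -7.68 × 10⁻⁴ + 8.52 × 10⁻³ = 7.752 × 10⁻³, so Δρ ≈ 7.954 kg m⁻³.
N² = (g/ρ₀)·Δρ/Δz = g·(Δρ/ρ₀)/Δz = 9.81 × 7.752 × 10⁻³ / 98 = 7.7599 × 10⁻⁴ s⁻².
N = √(7.7599 × 10⁻⁴) = 0.027857 rad s⁻¹ ≈ 0.0279 rad s⁻¹.

0.0279 rad s⁻¹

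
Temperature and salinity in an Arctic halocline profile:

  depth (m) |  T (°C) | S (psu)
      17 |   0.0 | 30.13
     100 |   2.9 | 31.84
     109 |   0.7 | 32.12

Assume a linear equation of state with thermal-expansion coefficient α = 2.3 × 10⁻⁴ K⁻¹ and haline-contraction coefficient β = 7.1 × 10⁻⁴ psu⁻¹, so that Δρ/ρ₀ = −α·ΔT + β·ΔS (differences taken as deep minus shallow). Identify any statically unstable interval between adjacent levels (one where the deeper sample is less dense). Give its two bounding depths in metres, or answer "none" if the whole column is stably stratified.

none

Evaluate Δρ/ρ₀ = −αΔT + βΔS across each adjacent pair:
  17–100 m: −αΔT+βΔS = −(2.3 × 10⁻⁴)(+2.9)+(7.1 × 10⁻⁴)(+1.71) = 5.5 × 10⁻⁴ → stable
  100–109 m: −αΔT+βΔS = −(2.3 × 10⁻⁴)(-2.2)+(7.1 × 10⁻⁴)(+0.28) = 7.0 × 10⁻⁴ → stable
Every interval has Δρ > 0: the column is stably stratified throughout.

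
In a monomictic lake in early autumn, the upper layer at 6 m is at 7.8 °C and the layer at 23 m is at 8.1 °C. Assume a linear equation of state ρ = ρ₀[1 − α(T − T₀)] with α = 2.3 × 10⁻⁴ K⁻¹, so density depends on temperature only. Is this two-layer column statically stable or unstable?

ΔT = 8.1 − 7.8 = +0.3 K, so Δρ/ρ₀ = −αΔT = -6.90 × 10⁻⁵.
Δρ/ρ₀ < 0, so Δρ < 0: deeper water is lighter → statically unstable; the column would overturn.

unstable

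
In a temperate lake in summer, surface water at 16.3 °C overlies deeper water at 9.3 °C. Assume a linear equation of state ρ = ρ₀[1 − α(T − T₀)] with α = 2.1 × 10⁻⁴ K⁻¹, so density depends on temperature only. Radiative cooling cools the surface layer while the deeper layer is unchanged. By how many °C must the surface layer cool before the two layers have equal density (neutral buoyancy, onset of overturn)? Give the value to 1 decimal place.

7.0 °C

With temperature the only control, equal density requires T_surf′ = T_deep.
T_surf′ = 9.3 °C.
Cooling required: 16.3 − 9.3 = 7.0 °C.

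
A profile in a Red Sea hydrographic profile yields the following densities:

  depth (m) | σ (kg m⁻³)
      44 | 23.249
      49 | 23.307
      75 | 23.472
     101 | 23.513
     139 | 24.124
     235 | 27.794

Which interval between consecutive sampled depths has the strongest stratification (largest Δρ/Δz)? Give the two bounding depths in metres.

139–235 m

Compute the density gradient over each adjacent pair:
  44–49 m: Δρ/Δz = 0.058/5 = 0.012 kg m⁻⁴
  49–75 m: Δρ/Δz = 0.165/26 = 6.3 × 10⁻³ kg m⁻⁴
  75–101 m: Δρ/Δz = 0.041/26 = 1.6 × 10⁻³ kg m⁻⁴
  101–139 m: Δρ/Δz = 0.611/38 = 0.016 kg m⁻⁴
  139–235 m: Δρ/Δz = 3.670/96 = 0.038 kg m⁻⁴
The largest gradient is in the 139–235 m interval — the pycnocline.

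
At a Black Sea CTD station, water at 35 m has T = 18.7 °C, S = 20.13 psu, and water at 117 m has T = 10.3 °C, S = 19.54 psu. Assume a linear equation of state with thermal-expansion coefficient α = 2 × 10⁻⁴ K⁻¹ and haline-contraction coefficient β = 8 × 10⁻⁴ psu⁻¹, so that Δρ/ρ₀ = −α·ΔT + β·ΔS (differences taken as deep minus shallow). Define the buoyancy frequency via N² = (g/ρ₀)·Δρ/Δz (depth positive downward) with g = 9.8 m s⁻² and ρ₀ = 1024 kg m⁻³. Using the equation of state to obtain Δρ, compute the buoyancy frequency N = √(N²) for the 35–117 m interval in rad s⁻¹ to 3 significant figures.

ΔT = -8.4 K, ΔS = -0.59 psu (deep − shallow).
Δρ/ρ₀ = −αΔT + βΔS = 1.68 × 10⁻³ − 4.72 × 10⁻⁴ = 1.208 × 10⁻³, so Δρ ≈ 1.237 kg m⁻³.
N² = (g/ρ₀)·Δρ/Δz = g·(Δρ/ρ₀)/Δz = 9.8 × 1.208 × 10⁻³ / 82 = 1.4437 × 10⁻⁴ s⁻².
N = √(1.4437 × 10⁻⁴) = 0.012015 rad s⁻¹ ≈ 0.0120 rad s⁻¹.

0.0120 rad s⁻¹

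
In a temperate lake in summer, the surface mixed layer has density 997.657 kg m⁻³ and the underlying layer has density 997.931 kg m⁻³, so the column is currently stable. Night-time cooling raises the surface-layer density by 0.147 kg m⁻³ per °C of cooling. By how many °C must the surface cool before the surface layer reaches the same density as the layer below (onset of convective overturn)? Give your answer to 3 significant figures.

Density deficit of the surface layer: 997.931 − 997.657 = 0.274 kg m⁻³.
Required change = 0.274 / 0.147 = 1.86 °C.

1.86 °C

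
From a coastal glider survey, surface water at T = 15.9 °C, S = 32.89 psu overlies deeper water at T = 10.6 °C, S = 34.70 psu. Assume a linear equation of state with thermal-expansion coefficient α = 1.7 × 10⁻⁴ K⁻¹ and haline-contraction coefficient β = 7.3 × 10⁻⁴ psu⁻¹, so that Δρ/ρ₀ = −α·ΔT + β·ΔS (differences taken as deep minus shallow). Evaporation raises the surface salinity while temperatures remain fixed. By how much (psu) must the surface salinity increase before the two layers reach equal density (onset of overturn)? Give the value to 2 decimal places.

Neutral buoyancy requires −α(T_deep − T_surf) + β(S_deep − S_surf′) = 0.
S_surf′ = S_deep − (α/β)·ΔT = 34.70 − (1.7 × 10⁻⁴/7.3 × 10⁻⁴)·(-5.3) = 35.9342 psu.
Increase required: 35.9342 − 32.89 = 3.0442 psu.

3.04 psu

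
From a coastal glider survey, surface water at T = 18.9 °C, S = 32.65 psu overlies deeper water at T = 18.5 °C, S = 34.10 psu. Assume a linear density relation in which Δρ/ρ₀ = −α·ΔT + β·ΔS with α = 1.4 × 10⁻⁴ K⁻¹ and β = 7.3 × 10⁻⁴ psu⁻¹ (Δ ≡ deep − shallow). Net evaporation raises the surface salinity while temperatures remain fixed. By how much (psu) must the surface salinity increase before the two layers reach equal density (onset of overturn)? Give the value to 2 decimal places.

Neutral buoyancy requires −α(T_deep − T_surf) + β(S_deep − S_surf′) = 0.
S_surf′ = S_deep − (α/β)·ΔT = 34.10 − (1.4 × 10⁻⁴/7.3 × 10⁻⁴)·(-0.4) = 34.1767 psu.
Increase required: 34.1767 − 32.65 = 1.5267 psu.

1.53 psu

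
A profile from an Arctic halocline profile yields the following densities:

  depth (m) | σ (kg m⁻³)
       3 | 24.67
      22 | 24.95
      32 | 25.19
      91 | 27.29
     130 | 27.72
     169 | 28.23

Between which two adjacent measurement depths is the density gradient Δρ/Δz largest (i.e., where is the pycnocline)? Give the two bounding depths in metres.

32–91 m

Compute the density gradient over each adjacent pair:
  3–22 m: Δρ/Δz = 0.28/19 = 0.015 kg m⁻⁴
  22–32 m: Δρ/Δz = 0.24/10 = 0.024 kg m⁻⁴
  32–91 m: Δρ/Δz = 2.10/59 = 0.036 kg m⁻⁴
  91–130 m: Δρ/Δz = 0.43/39 = 0.011 kg m⁻⁴
  130–169 m: Δρ/Δz = 0.51/39 = 0.013 kg m⁻⁴
The largest gradient is in the 32–91 m interval — the pycnocline.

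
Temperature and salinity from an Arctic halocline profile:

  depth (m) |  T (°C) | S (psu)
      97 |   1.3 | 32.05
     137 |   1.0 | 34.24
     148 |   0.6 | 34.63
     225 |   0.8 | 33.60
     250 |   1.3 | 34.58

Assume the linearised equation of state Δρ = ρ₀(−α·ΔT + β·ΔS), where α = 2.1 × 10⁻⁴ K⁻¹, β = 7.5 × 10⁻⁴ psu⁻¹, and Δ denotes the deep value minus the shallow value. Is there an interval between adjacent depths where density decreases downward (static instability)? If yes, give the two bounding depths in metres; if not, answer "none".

148–225 m

Evaluate Δρ/ρ₀ = −αΔT + βΔS across each adjacent pair:
  97–137 m: −αΔT+βΔS = −(2.1 × 10⁻⁴)(-0.3)+(7.5 × 10⁻⁴)(+2.19) = 1.7 × 10⁻³ → stable
  137–148 m: −αΔT+βΔS = −(2.1 × 10⁻⁴)(-0.4)+(7.5 × 10⁻⁴)(+0.39) = 3.8 × 10⁻⁴ → stable
  148–225 m: −αΔT+βΔS = −(2.1 × 10⁻⁴)(+0.2)+(7.5 × 10⁻⁴)(-1.03) = -8.1 × 10⁻⁴ → UNSTABLE
  225–250 m: −αΔT+βΔS = −(2.1 × 10⁻⁴)(+0.5)+(7.5 × 10⁻⁴)(+0.98) = 6.3 × 10⁻⁴ → stable
The 148–225 m interval has Δρ < 0: lighter water underlies denser water.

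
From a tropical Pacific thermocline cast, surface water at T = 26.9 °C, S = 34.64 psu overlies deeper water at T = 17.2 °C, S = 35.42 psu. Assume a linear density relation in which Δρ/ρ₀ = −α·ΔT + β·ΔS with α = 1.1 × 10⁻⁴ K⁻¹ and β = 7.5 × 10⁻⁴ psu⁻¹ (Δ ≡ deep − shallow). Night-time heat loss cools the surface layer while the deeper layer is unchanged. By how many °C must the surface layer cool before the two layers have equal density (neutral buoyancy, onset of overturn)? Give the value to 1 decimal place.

15.0 °C

Neutral buoyancy requires Δρ = 0, i.e. −α(T_deep − T_surf′) + β(S_deep − S_surf) = 0.
T_surf′ = T_deep − (β/α)·ΔS = 17.2 − (7.5 × 10⁻⁴/1.1 × 10⁻⁴)·(+0.78) = 11.882 °C.
Cooling required: 26.9 − (11.882) = 15.018 °C.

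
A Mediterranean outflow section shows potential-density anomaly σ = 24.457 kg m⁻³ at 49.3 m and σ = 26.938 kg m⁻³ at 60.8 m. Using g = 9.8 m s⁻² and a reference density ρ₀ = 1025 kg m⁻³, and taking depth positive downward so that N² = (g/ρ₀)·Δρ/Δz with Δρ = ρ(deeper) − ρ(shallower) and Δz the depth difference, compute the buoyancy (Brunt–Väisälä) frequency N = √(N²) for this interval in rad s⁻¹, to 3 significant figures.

0.0454 rad s⁻¹

Δρ = 1026.938 − 1024.457 = 2.481 kg m⁻³ over Δz = 60.8 − 49.3 = 11.5 m.
N² = (9.8/1025) × (2.481/11.5) = 2.0627 × 10⁻³ s⁻².
N = √(2.0627 × 10⁻³) = 0.045417 rad s⁻¹ ≈ 0.0454 rad s⁻¹.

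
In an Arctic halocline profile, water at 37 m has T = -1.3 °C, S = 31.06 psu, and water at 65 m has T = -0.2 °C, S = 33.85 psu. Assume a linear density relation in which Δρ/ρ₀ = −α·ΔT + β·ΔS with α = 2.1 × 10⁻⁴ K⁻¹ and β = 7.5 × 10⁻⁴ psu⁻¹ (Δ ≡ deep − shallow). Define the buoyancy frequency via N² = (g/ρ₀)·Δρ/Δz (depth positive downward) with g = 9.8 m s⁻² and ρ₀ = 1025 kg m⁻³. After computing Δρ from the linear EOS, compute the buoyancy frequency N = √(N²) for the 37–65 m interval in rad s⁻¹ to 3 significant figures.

ΔT = +1.1 K, ΔS = +2.79 psu (deep − shallow).
Δρ/ρ₀ = −αΔT + βΔS = -2.31 × 10⁻⁴ + 2.0925 × 10⁻³ = 1.8615 × 10⁻³, so Δρ ≈ 1.908 kg m⁻³.
N² = (g/ρ₀)·Δρ/Δz = g·(Δρ/ρ₀)/Δz = 9.8 × 1.8615 × 10⁻³ / 28 = 6.5153 × 10⁻⁴ s⁻².
N = √(6.5153 × 10⁻⁴) = 0.025525 rad s⁻¹ ≈ 0.0255 rad s⁻¹.

0.0255 rad s⁻¹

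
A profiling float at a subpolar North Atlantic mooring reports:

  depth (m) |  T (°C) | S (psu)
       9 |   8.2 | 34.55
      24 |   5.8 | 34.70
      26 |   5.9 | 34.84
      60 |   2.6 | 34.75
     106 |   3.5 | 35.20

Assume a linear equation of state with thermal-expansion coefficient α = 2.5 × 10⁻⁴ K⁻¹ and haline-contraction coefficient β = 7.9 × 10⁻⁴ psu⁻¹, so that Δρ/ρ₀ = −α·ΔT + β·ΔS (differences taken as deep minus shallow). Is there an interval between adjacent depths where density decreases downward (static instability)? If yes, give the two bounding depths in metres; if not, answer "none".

Evaluate Δρ/ρ₀ = −αΔT + βΔS across each adjacent pair:
  9–24 m: −αΔT+βΔS = −(2.5 × 10⁻⁴)(-2.4)+(7.9 × 10⁻⁴)(+0.15) = 7.2 × 10⁻⁴ → stable
  24–26 m: −αΔT+βΔS = −(2.5 × 10⁻⁴)(+0.1)+(7.9 × 10⁻⁴)(+0.14) = 8.6 × 10⁻⁵ → stable
  26–60 m: −αΔT+βΔS = −(2.5 × 10⁻⁴)(-3.3)+(7.9 × 10⁻⁴)(-0.09) = 7.5 × 10⁻⁴ → stable
  60–106 m: −αΔT+βΔS = −(2.5 × 10⁻⁴)(+0.9)+(7.9 × 10⁻⁴)(+0.45) = 1.3 × 10⁻⁴ → stable
Every interval has Δρ > 0: the column is stably stratified throughout.

none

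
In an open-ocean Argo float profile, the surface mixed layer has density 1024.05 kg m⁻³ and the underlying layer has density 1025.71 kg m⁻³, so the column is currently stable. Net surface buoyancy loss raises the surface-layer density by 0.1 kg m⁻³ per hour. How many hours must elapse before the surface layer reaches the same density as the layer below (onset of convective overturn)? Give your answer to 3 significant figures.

Density deficit of the surface layer: 1025.71 − 1024.05 = 1.66 kg m⁻³.
Required change = 1.66 / 0.1 = 16.6 hours.

16.6 hours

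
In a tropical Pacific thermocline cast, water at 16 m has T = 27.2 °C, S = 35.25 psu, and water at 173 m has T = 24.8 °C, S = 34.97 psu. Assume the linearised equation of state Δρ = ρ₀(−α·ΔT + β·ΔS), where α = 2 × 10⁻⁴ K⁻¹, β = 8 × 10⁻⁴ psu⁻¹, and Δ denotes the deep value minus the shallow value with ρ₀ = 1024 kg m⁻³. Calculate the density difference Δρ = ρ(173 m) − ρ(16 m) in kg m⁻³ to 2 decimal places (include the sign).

ΔT = -2.4 K, ΔS = -0.28 psu (deep − shallow).
Δρ/ρ₀ = −(2 × 10⁻⁴)(-2.4) + (8 × 10⁻⁴)(-0.28) = 2.56 × 10⁻⁴.
Δρ = 1024 × (2.56 × 10⁻⁴) = +0.26 kg m⁻³.
Positive Δρ: denser below, stable.

+0.26 kg m⁻³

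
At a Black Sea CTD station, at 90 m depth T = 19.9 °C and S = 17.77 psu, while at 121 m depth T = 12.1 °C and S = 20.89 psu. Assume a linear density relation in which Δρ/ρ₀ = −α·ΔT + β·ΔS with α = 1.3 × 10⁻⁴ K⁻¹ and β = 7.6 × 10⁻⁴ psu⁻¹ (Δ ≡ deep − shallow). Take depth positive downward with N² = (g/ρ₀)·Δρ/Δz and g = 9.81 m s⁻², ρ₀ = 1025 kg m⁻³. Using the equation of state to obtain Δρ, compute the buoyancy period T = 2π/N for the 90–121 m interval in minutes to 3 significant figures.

3.20 min

ΔT = -7.8 K, ΔS = +3.12 psu (deep − shallow).
Δρ/ρ₀ = −αΔT + βΔS = 1.014 × 10⁻³ + 2.3712 × 10⁻³ = 3.3852 × 10⁻³, so Δρ ≈ 3.470 kg m⁻³.
N² = (g/ρ₀)·Δρ/Δz = g·(Δρ/ρ₀)/Δz = 9.81 × 3.3852 × 10⁻³ / 31 = 1.0713 × 10⁻³ s⁻².
N = √(1.0713 × 10⁻³) = 0.032731 rad s⁻¹ → T = 2π/N = 191.96 s = 3.1993 min ≈ 3.20 min.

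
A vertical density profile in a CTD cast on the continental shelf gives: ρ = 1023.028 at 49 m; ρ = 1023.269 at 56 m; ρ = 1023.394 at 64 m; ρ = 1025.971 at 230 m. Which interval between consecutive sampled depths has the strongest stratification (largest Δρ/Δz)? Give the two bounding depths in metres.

49–56 m

Compute the density gradient over each adjacent pair:
  49–56 m: Δρ/Δz = 0.241/7 = 0.034 kg m⁻⁴
  56–64 m: Δρ/Δz = 0.125/8 = 0.016 kg m⁻⁴
  64–230 m: Δρ/Δz = 2.577/166 = 0.016 kg m⁻⁴
The largest gradient is in the 49–56 m interval — the pycnocline.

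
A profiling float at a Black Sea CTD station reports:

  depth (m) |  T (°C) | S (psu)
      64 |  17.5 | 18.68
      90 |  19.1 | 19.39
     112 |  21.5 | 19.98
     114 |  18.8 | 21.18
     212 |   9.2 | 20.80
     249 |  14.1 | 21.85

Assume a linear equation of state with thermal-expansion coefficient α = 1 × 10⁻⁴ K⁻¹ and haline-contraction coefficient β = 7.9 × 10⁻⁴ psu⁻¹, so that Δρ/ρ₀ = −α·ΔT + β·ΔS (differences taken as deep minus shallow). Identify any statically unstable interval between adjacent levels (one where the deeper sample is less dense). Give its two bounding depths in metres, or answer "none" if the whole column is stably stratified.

Evaluate Δρ/ρ₀ = −αΔT + βΔS across each adjacent pair:
  64–90 m: −αΔT+βΔS = −(1 × 10⁻⁴)(+1.6)+(7.9 × 10⁻⁴)(+0.71) = 4.0 × 10⁻⁴ → stable
  90–112 m: −αΔT+βΔS = −(1 × 10⁻⁴)(+2.4)+(7.9 × 10⁻⁴)(+0.59) = 2.3 × 10⁻⁴ → stable
  112–114 m: −αΔT+βΔS = −(1 × 10⁻⁴)(-2.7)+(7.9 × 10⁻⁴)(+1.20) = 1.2 × 10⁻³ → stable
  114–212 m: −αΔT+βΔS = −(1 × 10⁻⁴)(-9.6)+(7.9 × 10⁻⁴)(-0.38) = 6.6 × 10⁻⁴ → stable
  212–249 m: −αΔT+βΔS = −(1 × 10⁻⁴)(+4.9)+(7.9 × 10⁻⁴)(+1.05) = 3.4 × 10⁻⁴ → stable
Every interval has Δρ > 0: the column is stably stratified throughout.

none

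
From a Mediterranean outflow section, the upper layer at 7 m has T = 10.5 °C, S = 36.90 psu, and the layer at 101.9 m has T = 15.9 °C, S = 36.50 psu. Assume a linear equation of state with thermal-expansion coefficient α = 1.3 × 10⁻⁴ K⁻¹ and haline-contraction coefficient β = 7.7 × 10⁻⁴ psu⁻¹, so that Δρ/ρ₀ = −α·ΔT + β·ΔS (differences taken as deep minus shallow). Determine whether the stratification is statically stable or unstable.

ΔT = 15.9 − 10.5 = +5.4 K and ΔS = 36.50 − 36.90 = -0.40 psu (deep − shallow).
−αΔT = -7.02 × 10⁻⁴; βΔS = -3.08 × 10⁻⁴; sum Δρ/ρ₀ = -1.01 × 10⁻³.
Δρ/ρ₀ < 0, so Δρ < 0: deeper water is lighter → statically unstable; the column would overturn.

unstable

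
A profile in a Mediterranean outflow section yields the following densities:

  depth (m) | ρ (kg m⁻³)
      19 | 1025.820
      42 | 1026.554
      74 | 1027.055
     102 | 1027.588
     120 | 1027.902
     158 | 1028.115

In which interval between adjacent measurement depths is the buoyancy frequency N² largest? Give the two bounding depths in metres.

Compute the density gradient over each adjacent pair:
  19–42 m: Δρ/Δz = 0.734/23 = 0.032 kg m⁻⁴
  42–74 m: Δρ/Δz = 0.501/32 = 0.016 kg m⁻⁴
  74–102 m: Δρ/Δz = 0.533/28 = 0.019 kg m⁻⁴
  102–120 m: Δρ/Δz = 0.314/18 = 0.017 kg m⁻⁴
  120–158 m: Δρ/Δz = 0.213/38 = 5.6 × 10⁻³ kg m⁻⁴
The largest gradient is in the 19–42 m interval — the pycnocline.

19–42 m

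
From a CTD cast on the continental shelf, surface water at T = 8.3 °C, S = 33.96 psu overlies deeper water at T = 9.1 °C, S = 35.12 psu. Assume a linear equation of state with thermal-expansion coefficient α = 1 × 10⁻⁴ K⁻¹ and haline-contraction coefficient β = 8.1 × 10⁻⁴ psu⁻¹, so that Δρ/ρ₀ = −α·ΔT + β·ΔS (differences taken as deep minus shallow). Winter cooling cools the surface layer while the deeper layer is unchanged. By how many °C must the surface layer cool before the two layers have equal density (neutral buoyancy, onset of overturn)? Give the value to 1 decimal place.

8.6 °C

Neutral buoyancy requires Δρ = 0, i.e. −α(T_deep − T_surf′) + β(S_deep − S_surf) = 0.
T_surf′ = T_deep − (β/α)·ΔS = 9.1 − (8.1 × 10⁻⁴/1 × 10⁻⁴)·(+1.16) = -0.296 °C.
Cooling required: 8.3 − (-0.296) = 8.596 °C.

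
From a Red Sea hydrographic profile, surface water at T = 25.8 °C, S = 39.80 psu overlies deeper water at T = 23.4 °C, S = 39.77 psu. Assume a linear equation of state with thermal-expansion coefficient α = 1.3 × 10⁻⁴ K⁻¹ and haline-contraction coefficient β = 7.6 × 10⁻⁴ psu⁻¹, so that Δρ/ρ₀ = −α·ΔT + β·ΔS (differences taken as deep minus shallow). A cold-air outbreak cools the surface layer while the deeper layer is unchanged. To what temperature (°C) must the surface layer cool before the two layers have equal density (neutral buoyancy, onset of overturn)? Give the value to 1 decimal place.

23.6 °C

Neutral buoyancy requires Δρ = 0, i.e. −α(T_deep − T_surf′) + β(S_deep − S_surf) = 0.
T_surf′ = T_deep − (β/α)·ΔS = 23.4 − (7.6 × 10⁻⁴/1.3 × 10⁻⁴)·(-0.03) = 23.575 °C.
Cooling required: 25.8 − (23.575) = 2.225 °C.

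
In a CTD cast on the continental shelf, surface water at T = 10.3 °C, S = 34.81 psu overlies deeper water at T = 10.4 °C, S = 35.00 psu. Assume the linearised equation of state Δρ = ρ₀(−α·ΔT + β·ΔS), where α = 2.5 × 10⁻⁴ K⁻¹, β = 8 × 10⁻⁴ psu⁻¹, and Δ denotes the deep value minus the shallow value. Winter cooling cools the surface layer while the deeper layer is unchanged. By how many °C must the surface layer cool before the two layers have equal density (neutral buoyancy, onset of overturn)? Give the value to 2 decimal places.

0.51 °C

Neutral buoyancy requires Δρ = 0, i.e. −α(T_deep − T_surf′) + β(S_deep − S_surf) = 0.
T_surf′ = T_deep − (β/α)·ΔS = 10.4 − (8 × 10⁻⁴/2.5 × 10⁻⁴)·(+0.19) = 9.7920 °C.
Cooling required: 10.3 − (9.7920) = 0.5080 °C.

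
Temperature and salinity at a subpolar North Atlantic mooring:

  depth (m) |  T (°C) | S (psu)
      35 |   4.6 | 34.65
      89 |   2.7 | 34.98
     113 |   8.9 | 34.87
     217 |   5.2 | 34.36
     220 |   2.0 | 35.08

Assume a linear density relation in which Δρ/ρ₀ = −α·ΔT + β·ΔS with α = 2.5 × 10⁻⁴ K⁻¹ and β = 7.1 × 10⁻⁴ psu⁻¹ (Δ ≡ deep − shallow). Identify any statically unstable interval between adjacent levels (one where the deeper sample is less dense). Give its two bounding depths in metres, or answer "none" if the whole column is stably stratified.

Evaluate Δρ/ρ₀ = −αΔT + βΔS across each adjacent pair:
  35–89 m: −αΔT+βΔS = −(2.5 × 10⁻⁴)(-1.9)+(7.1 × 10⁻⁴)(+0.33) = 7.1 × 10⁻⁴ → stable
  89–113 m: −αΔT+βΔS = −(2.5 × 10⁻⁴)(+6.2)+(7.1 × 10⁻⁴)(-0.11) = -1.6 × 10⁻³ → UNSTABLE
  113–217 m: −αΔT+βΔS = −(2.5 × 10⁻⁴)(-3.7)+(7.1 × 10⁻⁴)(-0.51) = 5.6 × 10⁻⁴ → stable
  217–220 m: −αΔT+βΔS = −(2.5 × 10⁻⁴)(-3.2)+(7.1 × 10⁻⁴)(+0.72) = 1.3 × 10⁻³ → stable
The 89–113 m interval has Δρ < 0: lighter water underlies denser water.

89–113 m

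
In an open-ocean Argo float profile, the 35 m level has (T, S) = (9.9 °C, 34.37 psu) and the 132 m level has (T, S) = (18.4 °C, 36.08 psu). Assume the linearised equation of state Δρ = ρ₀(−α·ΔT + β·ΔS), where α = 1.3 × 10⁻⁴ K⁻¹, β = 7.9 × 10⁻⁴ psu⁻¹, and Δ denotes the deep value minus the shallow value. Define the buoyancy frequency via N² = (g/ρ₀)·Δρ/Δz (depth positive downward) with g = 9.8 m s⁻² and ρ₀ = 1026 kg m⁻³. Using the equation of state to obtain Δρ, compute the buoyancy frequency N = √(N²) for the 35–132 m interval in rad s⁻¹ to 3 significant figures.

ΔT = +8.5 K, ΔS = +1.71 psu (deep − shallow).
Δρ/ρ₀ = −αΔT + βΔS = -1.105 × 10⁻³ + 1.3509 × 10⁻³ = 2.459 × 10⁻⁴, so Δρ ≈ 0.2523 kg m⁻³.
N² = (g/ρ₀)·Δρ/Δz = g·(Δρ/ρ₀)/Δz = 9.8 × 2.459 × 10⁻⁴ / 97 = 2.4844 × 10⁻⁵ s⁻².
N = √(2.4844 × 10⁻⁵) = 4.9844 × 10⁻³ rad s⁻¹ ≈ 4.98 × 10⁻³ rad s⁻¹.

4.98 × 10⁻³ rad s⁻¹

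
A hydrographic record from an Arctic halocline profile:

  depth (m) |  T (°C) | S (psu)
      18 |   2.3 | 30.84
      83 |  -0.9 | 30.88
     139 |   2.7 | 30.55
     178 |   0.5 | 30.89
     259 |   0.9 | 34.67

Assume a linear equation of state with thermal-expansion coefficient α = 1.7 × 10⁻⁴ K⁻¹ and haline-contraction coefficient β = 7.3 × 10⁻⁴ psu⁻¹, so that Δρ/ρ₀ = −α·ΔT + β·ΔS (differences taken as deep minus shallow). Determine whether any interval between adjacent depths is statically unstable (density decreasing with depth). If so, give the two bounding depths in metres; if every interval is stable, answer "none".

83–139 m

Evaluate Δρ/ρ₀ = −αΔT + βΔS across each adjacent pair:
  18–83 m: −αΔT+βΔS = −(1.7 × 10⁻⁴)(-3.2)+(7.3 × 10⁻⁴)(+0.04) = 5.7 × 10⁻⁴ → stable
  83–139 m: −αΔT+βΔS = −(1.7 × 10⁻⁴)(+3.6)+(7.3 × 10⁻⁴)(-0.33) = -8.5 × 10⁻⁴ → UNSTABLE
  139–178 m: −αΔT+βΔS = −(1.7 × 10⁻⁴)(-2.2)+(7.3 × 10⁻⁴)(+0.34) = 6.2 × 10⁻⁴ → stable
  178–259 m: −αΔT+βΔS = −(1.7 × 10⁻⁴)(+0.4)+(7.3 × 10⁻⁴)(+3.78) = 2.7 × 10⁻³ → stable
The 83–139 m interval has Δρ < 0: lighter water underlies denser water.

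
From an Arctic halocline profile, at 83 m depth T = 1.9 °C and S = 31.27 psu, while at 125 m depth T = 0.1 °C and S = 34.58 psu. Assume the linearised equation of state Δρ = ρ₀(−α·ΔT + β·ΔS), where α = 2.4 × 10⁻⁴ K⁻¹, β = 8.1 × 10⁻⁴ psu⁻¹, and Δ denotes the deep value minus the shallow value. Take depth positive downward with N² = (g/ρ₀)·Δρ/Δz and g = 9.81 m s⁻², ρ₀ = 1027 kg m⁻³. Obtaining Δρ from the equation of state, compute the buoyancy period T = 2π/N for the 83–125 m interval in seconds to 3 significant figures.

233 s

ΔT = -1.8 K, ΔS = +3.31 psu (deep − shallow).
Δρ/ρ₀ = −αΔT + βΔS = 4.32 × 10⁻⁴ + 2.6811 × 10⁻³ = 3.1131 × 10⁻³, so Δρ ≈ 3.197 kg m⁻³.
N² = (g/ρ₀)·Δρ/Δz = g·(Δρ/ρ₀)/Δz = 9.81 × 3.1131 × 10⁻³ / 42 = 7.2713 × 10⁻⁴ s⁻².
N = √(7.2713 × 10⁻⁴) = 0.026965 rad s⁻¹ → T = 2π/N = 233.01 s ≈ 233 s.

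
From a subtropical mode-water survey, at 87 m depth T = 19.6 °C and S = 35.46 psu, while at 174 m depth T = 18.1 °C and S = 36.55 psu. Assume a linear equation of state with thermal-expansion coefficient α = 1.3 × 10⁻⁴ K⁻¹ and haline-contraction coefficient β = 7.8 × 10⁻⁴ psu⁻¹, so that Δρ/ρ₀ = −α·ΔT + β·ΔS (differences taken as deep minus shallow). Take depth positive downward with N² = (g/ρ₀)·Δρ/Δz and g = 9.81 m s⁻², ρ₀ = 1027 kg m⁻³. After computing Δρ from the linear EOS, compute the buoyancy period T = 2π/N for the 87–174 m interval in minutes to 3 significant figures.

9.65 min

ΔT = -1.5 K, ΔS = +1.09 psu (deep − shallow).
Δρ/ρ₀ = −αΔT + βΔS = 1.95 × 10⁻⁴ + 8.502 × 10⁻⁴ = 1.0452 × 10⁻³, so Δρ ≈ 1.073 kg m⁻³.
N² = (g/ρ₀)·Δρ/Δz = g·(Δρ/ρ₀)/Δz = 9.81 × 1.0452 × 10⁻³ / 87 = 1.1786 × 10⁻⁴ s⁻².
N = √(1.1786 × 10⁻⁴) = 0.010856 rad s⁻¹ → T = 2π/N = 578.78 s = 9.6463 min ≈ 9.65 min.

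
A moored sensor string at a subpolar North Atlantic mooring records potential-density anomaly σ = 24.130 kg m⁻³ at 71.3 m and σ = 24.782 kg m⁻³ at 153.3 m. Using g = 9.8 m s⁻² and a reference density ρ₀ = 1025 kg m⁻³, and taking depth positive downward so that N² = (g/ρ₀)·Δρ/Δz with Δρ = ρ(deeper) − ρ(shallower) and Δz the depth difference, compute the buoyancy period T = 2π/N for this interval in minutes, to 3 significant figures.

Δρ = 1024.782 − 1024.130 = 0.652 kg m⁻³ over Δz = 153.3 − 71.3 = 82 m.
N² = (9.8/1025) × (0.652/82) = 7.6021 × 10⁻⁵ s⁻².
N = √(7.6021 × 10⁻⁵) = 8.7190 × 10⁻³ rad s⁻¹, so T = 2π/N = 720.63 s = 12.011 min ≈ 12.0 min.
N² > 0, so the interval is statically stable.

12.0 min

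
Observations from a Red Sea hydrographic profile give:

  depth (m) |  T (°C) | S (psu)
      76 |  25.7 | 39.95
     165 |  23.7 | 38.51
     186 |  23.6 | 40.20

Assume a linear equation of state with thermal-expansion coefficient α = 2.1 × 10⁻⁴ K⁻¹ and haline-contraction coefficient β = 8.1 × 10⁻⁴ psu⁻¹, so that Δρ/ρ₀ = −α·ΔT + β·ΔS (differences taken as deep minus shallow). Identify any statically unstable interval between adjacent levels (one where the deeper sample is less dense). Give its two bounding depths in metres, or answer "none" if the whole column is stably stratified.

Evaluate Δρ/ρ₀ = −αΔT + βΔS across each adjacent pair:
  76–165 m: −αΔT+βΔS = −(2.1 × 10⁻⁴)(-2.0)+(8.1 × 10⁻⁴)(-1.44) = -7.5 × 10⁻⁴ → UNSTABLE
  165–186 m: −αΔT+βΔS = −(2.1 × 10⁻⁴)(-0.1)+(8.1 × 10⁻⁴)(+1.69) = 1.4 × 10⁻³ → stable
The 76–165 m interval has Δρ < 0: lighter water underlies denser water.

76–165 m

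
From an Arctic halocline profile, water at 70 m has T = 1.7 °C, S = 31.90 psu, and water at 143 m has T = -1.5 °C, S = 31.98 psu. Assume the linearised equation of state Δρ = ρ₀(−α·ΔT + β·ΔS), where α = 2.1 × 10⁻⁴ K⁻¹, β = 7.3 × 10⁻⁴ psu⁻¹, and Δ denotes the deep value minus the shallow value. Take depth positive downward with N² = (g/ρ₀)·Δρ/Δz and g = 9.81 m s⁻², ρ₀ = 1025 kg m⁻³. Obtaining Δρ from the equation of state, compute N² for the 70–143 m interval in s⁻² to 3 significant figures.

9.82 × 10⁻⁵ s⁻²

ΔT = -3.2 K, ΔS = +0.08 psu (deep − shallow).
Δρ/ρ₀ = −αΔT + βΔS = 6.72 × 10⁻⁴ + 5.84 × 10⁻⁵ = 7.304 × 10⁻⁴, so Δρ ≈ 0.7487 kg m⁻³.
N² = (g/ρ₀)·Δρ/Δz = g·(Δρ/ρ₀)/Δz = 9.81 × 7.304 × 10⁻⁴ / 73 = 9.8154 × 10⁻⁵ s⁻² ≈ 9.82 × 10⁻⁵ s⁻².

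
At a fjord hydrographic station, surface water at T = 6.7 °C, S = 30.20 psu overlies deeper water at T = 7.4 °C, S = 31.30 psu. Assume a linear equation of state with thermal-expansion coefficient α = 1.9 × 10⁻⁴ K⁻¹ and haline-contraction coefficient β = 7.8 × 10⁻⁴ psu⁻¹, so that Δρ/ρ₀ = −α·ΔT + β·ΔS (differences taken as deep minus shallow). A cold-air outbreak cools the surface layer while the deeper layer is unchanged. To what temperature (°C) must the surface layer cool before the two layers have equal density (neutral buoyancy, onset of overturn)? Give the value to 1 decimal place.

2.9 °C

Neutral buoyancy requires Δρ = 0, i.e. −α(T_deep − T_surf′) + β(S_deep − S_surf) = 0.
T_surf′ = T_deep − (β/α)·ΔS = 7.4 − (7.8 × 10⁻⁴/1.9 × 10⁻⁴)·(+1.10) = 2.884 °C.
Cooling required: 6.7 − (2.884) = 3.816 °C.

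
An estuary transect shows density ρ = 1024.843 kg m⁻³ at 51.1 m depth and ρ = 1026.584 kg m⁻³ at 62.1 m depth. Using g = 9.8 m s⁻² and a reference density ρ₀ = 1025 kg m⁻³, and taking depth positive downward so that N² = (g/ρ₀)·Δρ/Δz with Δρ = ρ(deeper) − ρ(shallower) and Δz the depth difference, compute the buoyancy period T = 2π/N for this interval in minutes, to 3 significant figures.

Δρ = 1026.584 − 1024.843 = 1.741 kg m⁻³ over Δz = 62.1 − 51.1 = 11 m.
N² = (9.8/1025) × (1.741/11) = 1.5132 × 10⁻³ s⁻².
N = √(1.5132 × 10⁻³) = 0.038900 rad s⁻¹, so T = 2π/N = 161.52 s = 2.6920 min ≈ 2.69 min.
N² > 0, so the interval is statically stable.

2.69 min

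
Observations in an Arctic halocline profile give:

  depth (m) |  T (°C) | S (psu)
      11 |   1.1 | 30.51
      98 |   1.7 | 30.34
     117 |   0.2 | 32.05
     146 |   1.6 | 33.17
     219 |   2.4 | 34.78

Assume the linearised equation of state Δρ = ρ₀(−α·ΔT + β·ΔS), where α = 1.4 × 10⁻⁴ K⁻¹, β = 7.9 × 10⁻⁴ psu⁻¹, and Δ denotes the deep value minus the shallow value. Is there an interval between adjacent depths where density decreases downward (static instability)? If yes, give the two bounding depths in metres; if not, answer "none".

Evaluate Δρ/ρ₀ = −αΔT + βΔS across each adjacent pair:
  11–98 m: −αΔT+βΔS = −(1.4 × 10⁻⁴)(+0.6)+(7.9 × 10⁻⁴)(-0.17) = -2.2 × 10⁻⁴ → UNSTABLE
  98–117 m: −αΔT+βΔS = −(1.4 × 10⁻⁴)(-1.5)+(7.9 × 10⁻⁴)(+1.71) = 1.6 × 10⁻³ → stable
  117–146 m: −αΔT+βΔS = −(1.4 × 10⁻⁴)(+1.4)+(7.9 × 10⁻⁴)(+1.12) = 6.9 × 10⁻⁴ → stable
  146–219 m: −αΔT+βΔS = −(1.4 × 10⁻⁴)(+0.8)+(7.9 × 10⁻⁴)(+1.61) = 1.2 × 10⁻³ → stable
The 11–98 m interval has Δρ < 0: lighter water underlies denser water.

11–98 m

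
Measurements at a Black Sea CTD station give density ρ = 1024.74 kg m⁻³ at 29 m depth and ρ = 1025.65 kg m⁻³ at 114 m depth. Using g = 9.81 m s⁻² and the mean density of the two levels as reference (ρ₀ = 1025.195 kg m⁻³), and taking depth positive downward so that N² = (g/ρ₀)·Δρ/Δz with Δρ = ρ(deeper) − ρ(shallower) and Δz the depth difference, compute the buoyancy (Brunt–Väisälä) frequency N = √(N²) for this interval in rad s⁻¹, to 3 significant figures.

0.0101 rad s⁻¹

Δρ = 1025.65 − 1024.74 = 0.91 kg m⁻³ over Δz = 114 − 29 = 85 m.
N² = (9.81/1025.195) × (0.91/85) = 1.0244 × 10⁻⁴ s⁻².
N = √(1.0244 × 10⁻⁴) = 0.010121 rad s⁻¹ ≈ 0.0101 rad s⁻¹.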